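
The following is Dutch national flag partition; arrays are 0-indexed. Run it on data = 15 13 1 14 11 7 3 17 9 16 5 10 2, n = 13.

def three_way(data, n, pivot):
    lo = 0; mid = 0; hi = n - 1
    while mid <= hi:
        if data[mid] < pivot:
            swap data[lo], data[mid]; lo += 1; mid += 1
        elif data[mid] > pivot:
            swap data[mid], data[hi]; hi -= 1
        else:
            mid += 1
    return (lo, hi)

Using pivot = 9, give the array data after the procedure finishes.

pivot = 9; lo=0, mid=0, hi=12
data[mid]=15>9: swap data[0],data[12]; hi=11 → 2 13 1 14 11 7 3 17 9 16 5 10 15
data[mid]=2<9: swap data[0],data[0]; lo=1,mid=1 → 2 13 1 14 11 7 3 17 9 16 5 10 15
data[mid]=13>9: swap data[1],data[11]; hi=10 → 2 10 1 14 11 7 3 17 9 16 5 13 15
data[mid]=10>9: swap data[1],data[10]; hi=9 → 2 5 1 14 11 7 3 17 9 16 10 13 15
data[mid]=5<9: swap data[1],data[1]; lo=2,mid=2 → 2 5 1 14 11 7 3 17 9 16 10 13 15
data[mid]=1<9: swap data[2],data[2]; lo=3,mid=3 → 2 5 1 14 11 7 3 17 9 16 10 13 15
data[mid]=14>9: swap data[3],data[9]; hi=8 → 2 5 1 16 11 7 3 17 9 14 10 13 15
data[mid]=16>9: swap data[3],data[8]; hi=7 → 2 5 1 9 11 7 3 17 16 14 10 13 15
data[mid]=9=9: mid=4
data[mid]=11>9: swap data[4],data[7]; hi=6 → 2 5 1 9 17 7 3 11 16 14 10 13 15
data[mid]=17>9: swap data[4],data[6]; hi=5 → 2 5 1 9 3 7 17 11 16 14 10 13 15
data[mid]=3<9: swap data[3],data[4]; lo=4,mid=5 → 2 5 1 3 9 7 17 11 16 14 10 13 15
data[mid]=7<9: swap data[4],data[5]; lo=5,mid=6 → 2 5 1 3 7 9 17 11 16 14 10 13 15
end: lo=5, hi=5; data = 2 5 1 3 7 9 17 11 16 14 10 13 15

2 5 1 3 7 9 17 11 16 14 10 13 15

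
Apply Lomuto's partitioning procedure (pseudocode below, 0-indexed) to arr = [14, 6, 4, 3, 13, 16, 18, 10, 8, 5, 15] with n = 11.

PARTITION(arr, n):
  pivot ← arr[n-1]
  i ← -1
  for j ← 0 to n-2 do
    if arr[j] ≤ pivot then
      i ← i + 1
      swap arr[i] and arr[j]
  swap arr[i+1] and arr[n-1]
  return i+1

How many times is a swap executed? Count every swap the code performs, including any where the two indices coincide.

pivot=15, i=-1
j=0: 14≤15, i=0, swap(0,0) ⇒ [14, 6, 4, 3, 13, 16, 18, 10, 8, 5, 15]
j=1: 6≤15, i=1, swap(1,1) ⇒ [14, 6, 4, 3, 13, 16, 18, 10, 8, 5, 15]
j=2: 4≤15, i=2, swap(2,2) ⇒ [14, 6, 4, 3, 13, 16, 18, 10, 8, 5, 15]
j=3: 3≤15, i=3, swap(3,3) ⇒ [14, 6, 4, 3, 13, 16, 18, 10, 8, 5, 15]
j=4: 13≤15, i=4, swap(4,4) ⇒ [14, 6, 4, 3, 13, 16, 18, 10, 8, 5, 15]
j=5: 16>15, skip
j=6: 18>15, skip
j=7: 10≤15, i=5, swap(5,7) ⇒ [14, 6, 4, 3, 13, 10, 18, 16, 8, 5, 15]
j=8: 8≤15, i=6, swap(6,8) ⇒ [14, 6, 4, 3, 13, 10, 8, 16, 18, 5, 15]
j=9: 5≤15, i=7, swap(7,9) ⇒ [14, 6, 4, 3, 13, 10, 8, 5, 18, 16, 15]
swap(8,10) ⇒ [14, 6, 4, 3, 13, 10, 8, 5, 15, 16, 18]; return 8

9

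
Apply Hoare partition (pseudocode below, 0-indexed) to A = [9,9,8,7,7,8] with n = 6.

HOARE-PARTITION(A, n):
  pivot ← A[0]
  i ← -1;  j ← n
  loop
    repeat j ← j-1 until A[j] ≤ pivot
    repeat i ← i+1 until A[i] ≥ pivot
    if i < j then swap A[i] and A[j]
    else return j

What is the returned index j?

pivot = A[0] = 9; i = -1, j = 6
j→5 (A[5]=8≤9), i→0 (A[0]=9≥9); i<j, swap → [8,9,8,7,7,9]
j→4 (A[4]=7≤9), i→1 (A[1]=9≥9); i<j, swap → [8,7,8,7,9,9]
j→3, i→4; i≥j, return j=3. A = [8,7,8,7,9,9]

3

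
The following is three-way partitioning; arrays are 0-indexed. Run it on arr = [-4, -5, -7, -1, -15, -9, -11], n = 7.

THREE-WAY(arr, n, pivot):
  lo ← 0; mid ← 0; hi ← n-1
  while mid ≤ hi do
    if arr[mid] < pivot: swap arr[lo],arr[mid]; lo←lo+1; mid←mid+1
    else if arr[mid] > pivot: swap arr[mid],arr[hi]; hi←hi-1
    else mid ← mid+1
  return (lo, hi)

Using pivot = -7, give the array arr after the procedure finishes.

lo=0 mid=0 hi=6
-4>-7: swap(0,6), hi=5 ⇒ [-11, -5, -7, -1, -15, -9, -4]
-11<-7: swap(0,0), lo=1 mid=1 ⇒ [-11, -5, -7, -1, -15, -9, -4]
-5>-7: swap(1,5), hi=4 ⇒ [-11, -9, -7, -1, -15, -5, -4]
-9<-7: swap(1,1), lo=2 mid=2 ⇒ [-11, -9, -7, -1, -15, -5, -4]
-7=-7: mid=3
-1>-7: swap(3,4), hi=3 ⇒ [-11, -9, -7, -15, -1, -5, -4]
-15<-7: swap(2,3), lo=3 mid=4 ⇒ [-11, -9, -15, -7, -1, -5, -4]
done. lo=3 hi=3; arr=[-11, -9, -15, -7, -1, -5, -4]

[-11, -9, -15, -7, -1, -5, -4]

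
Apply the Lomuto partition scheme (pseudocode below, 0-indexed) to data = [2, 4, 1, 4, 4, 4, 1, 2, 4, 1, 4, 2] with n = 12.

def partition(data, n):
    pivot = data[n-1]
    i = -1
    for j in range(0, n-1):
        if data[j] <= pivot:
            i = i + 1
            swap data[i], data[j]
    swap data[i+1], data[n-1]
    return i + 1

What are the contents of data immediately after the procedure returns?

[2, 1, 1, 2, 1, 2, 4, 4, 4, 4, 4, 4]

pivot=2, i=-1
j=0: 2≤2, i=0, swap(0,0) ⇒ [2, 4, 1, 4, 4, 4, 1, 2, 4, 1, 4, 2]
j=1: 4>2, skip
j=2: 1≤2, i=1, swap(1,2) ⇒ [2, 1, 4, 4, 4, 4, 1, 2, 4, 1, 4, 2]
j=3: 4>2, skip
j=4: 4>2, skip
j=5: 4>2, skip
j=6: 1≤2, i=2, swap(2,6) ⇒ [2, 1, 1, 4, 4, 4, 4, 2, 4, 1, 4, 2]
j=7: 2≤2, i=3, swap(3,7) ⇒ [2, 1, 1, 2, 4, 4, 4, 4, 4, 1, 4, 2]
j=8: 4>2, skip
j=9: 1≤2, i=4, swap(4,9) ⇒ [2, 1, 1, 2, 1, 4, 4, 4, 4, 4, 4, 2]
j=10: 4>2, skip
swap(5,11) ⇒ [2, 1, 1, 2, 1, 2, 4, 4, 4, 4, 4, 4]; return 5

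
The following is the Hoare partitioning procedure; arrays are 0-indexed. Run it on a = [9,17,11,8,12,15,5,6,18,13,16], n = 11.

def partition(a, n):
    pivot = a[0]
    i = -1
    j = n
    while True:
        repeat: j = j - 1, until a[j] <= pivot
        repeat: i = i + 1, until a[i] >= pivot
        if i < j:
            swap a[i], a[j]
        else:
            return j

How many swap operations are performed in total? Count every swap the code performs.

pivot=9
j stops at 7 (6), i stops at 0 (9); swap ⇒ [6,17,11,8,12,15,5,9,18,13,16]
j stops at 6 (5), i stops at 1 (17); swap ⇒ [6,5,11,8,12,15,17,9,18,13,16]
j stops at 3 (8), i stops at 2 (11); swap ⇒ [6,5,8,11,12,15,17,9,18,13,16]
j stops at 2, i stops at 3; i≥j ⇒ return 2. a=[6,5,8,11,12,15,17,9,18,13,16]

3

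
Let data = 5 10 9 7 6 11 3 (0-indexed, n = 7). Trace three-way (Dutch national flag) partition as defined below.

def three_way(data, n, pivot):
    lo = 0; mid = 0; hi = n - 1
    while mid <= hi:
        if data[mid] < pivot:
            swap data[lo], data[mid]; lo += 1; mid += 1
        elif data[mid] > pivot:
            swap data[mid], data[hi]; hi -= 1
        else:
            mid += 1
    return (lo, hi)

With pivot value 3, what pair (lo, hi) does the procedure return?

pivot = 3; lo=0, mid=0, hi=6
data[mid]=5>3: swap data[0],data[6]; hi=5 → 3 10 9 7 6 11 5
data[mid]=3=3: mid=1
data[mid]=10>3: swap data[1],data[5]; hi=4 → 3 11 9 7 6 10 5
data[mid]=11>3: swap data[1],data[4]; hi=3 → 3 6 9 7 11 10 5
data[mid]=6>3: swap data[1],data[3]; hi=2 → 3 7 9 6 11 10 5
data[mid]=7>3: swap data[1],data[2]; hi=1 → 3 9 7 6 11 10 5
data[mid]=9>3: swap data[1],data[1]; hi=0 → 3 9 7 6 11 10 5
end: lo=0, hi=0; data = 3 9 7 6 11 10 5

(0, 0)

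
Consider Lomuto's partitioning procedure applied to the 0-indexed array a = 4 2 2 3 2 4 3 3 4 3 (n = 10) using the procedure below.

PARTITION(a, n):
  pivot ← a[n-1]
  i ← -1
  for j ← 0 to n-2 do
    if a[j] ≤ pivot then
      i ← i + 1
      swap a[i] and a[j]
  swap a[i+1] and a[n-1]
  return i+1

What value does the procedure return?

6

pivot = a[9] = 3; i = -1
j=0: a[0]=4 > 3 → no swap
j=1: a[1]=2 ≤ 3 → i=0, swap a[0],a[1] → 2 4 2 3 2 4 3 3 4 3
j=2: a[2]=2 ≤ 3 → i=1, swap a[1],a[2] → 2 2 4 3 2 4 3 3 4 3
j=3: a[3]=3 ≤ 3 → i=2, swap a[2],a[3] → 2 2 3 4 2 4 3 3 4 3
j=4: a[4]=2 ≤ 3 → i=3, swap a[3],a[4] → 2 2 3 2 4 4 3 3 4 3
j=5: a[5]=4 > 3 → no swap
j=6: a[6]=3 ≤ 3 → i=4, swap a[4],a[6] → 2 2 3 2 3 4 4 3 4 3
j=7: a[7]=3 ≤ 3 → i=5, swap a[5],a[7] → 2 2 3 2 3 3 4 4 4 3
j=8: a[8]=4 > 3 → no swap
final swap a[6],a[9] → 2 2 3 2 3 3 3 4 4 4; return 6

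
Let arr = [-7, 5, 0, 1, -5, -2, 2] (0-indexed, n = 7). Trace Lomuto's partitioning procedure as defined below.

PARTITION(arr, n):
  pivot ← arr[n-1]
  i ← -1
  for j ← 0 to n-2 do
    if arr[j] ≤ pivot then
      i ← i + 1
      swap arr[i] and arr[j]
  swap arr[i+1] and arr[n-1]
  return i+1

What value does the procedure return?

5

pivot=2, i=-1
j=0: -7≤2, i=0, swap(0,0) ⇒ [-7, 5, 0, 1, -5, -2, 2]
j=1: 5>2, skip
j=2: 0≤2, i=1, swap(1,2) ⇒ [-7, 0, 5, 1, -5, -2, 2]
j=3: 1≤2, i=2, swap(2,3) ⇒ [-7, 0, 1, 5, -5, -2, 2]
j=4: -5≤2, i=3, swap(3,4) ⇒ [-7, 0, 1, -5, 5, -2, 2]
j=5: -2≤2, i=4, swap(4,5) ⇒ [-7, 0, 1, -5, -2, 5, 2]
swap(5,6) ⇒ [-7, 0, 1, -5, -2, 2, 5]; return 5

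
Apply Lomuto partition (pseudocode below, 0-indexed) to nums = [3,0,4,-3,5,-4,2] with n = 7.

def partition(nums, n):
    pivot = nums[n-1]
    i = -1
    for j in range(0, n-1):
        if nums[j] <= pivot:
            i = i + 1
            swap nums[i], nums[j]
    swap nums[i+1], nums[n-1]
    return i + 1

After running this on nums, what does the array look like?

[0,-3,-4,2,5,4,3]

pivot = nums[6] = 2; i = -1
j=0: nums[0]=3 > 2 → no swap
j=1: nums[1]=0 ≤ 2 → i=0, swap nums[0],nums[1] → [0,3,4,-3,5,-4,2]
j=2: nums[2]=4 > 2 → no swap
j=3: nums[3]=-3 ≤ 2 → i=1, swap nums[1],nums[3] → [0,-3,4,3,5,-4,2]
j=4: nums[4]=5 > 2 → no swap
j=5: nums[5]=-4 ≤ 2 → i=2, swap nums[2],nums[5] → [0,-3,-4,3,5,4,2]
final swap nums[3],nums[6] → [0,-3,-4,2,5,4,3]; return 3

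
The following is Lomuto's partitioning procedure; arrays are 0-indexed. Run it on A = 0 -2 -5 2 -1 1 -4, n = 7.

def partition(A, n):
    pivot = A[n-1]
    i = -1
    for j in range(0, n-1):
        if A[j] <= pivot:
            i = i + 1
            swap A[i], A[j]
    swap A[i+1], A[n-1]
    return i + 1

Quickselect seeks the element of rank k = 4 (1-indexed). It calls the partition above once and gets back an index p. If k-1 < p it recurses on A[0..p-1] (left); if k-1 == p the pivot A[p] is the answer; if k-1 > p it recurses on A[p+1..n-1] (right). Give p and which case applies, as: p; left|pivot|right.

pivot = A[6] = -4; i = -1
j=0: A[0]=0 > -4 → no swap
j=1: A[1]=-2 > -4 → no swap
j=2: A[2]=-5 ≤ -4 → i=0, swap A[0],A[2] → -5 -2 0 2 -1 1 -4
j=3: A[3]=2 > -4 → no swap
j=4: A[4]=-1 > -4 → no swap
j=5: A[5]=1 > -4 → no swap
final swap A[1],A[6] → -5 -4 0 2 -1 1 -2; return 1
p = 1; k-1 = 3 > 1 ⇒ right

1; right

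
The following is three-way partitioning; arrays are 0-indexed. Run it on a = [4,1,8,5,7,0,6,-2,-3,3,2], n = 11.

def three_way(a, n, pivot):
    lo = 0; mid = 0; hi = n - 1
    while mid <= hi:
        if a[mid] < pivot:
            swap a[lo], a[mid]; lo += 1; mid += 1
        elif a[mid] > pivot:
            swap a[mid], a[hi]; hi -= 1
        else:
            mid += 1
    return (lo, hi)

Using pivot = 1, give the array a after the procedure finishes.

pivot = 1; lo=0, mid=0, hi=10
a[mid]=4>1: swap a[0],a[10]; hi=9 → [2,1,8,5,7,0,6,-2,-3,3,4]
a[mid]=2>1: swap a[0],a[9]; hi=8 → [3,1,8,5,7,0,6,-2,-3,2,4]
a[mid]=3>1: swap a[0],a[8]; hi=7 → [-3,1,8,5,7,0,6,-2,3,2,4]
a[mid]=-3<1: swap a[0],a[0]; lo=1,mid=1 → [-3,1,8,5,7,0,6,-2,3,2,4]
a[mid]=1=1: mid=2
a[mid]=8>1: swap a[2],a[7]; hi=6 → [-3,1,-2,5,7,0,6,8,3,2,4]
a[mid]=-2<1: swap a[1],a[2]; lo=2,mid=3 → [-3,-2,1,5,7,0,6,8,3,2,4]
a[mid]=5>1: swap a[3],a[6]; hi=5 → [-3,-2,1,6,7,0,5,8,3,2,4]
a[mid]=6>1: swap a[3],a[5]; hi=4 → [-3,-2,1,0,7,6,5,8,3,2,4]
a[mid]=0<1: swap a[2],a[3]; lo=3,mid=4 → [-3,-2,0,1,7,6,5,8,3,2,4]
a[mid]=7>1: swap a[4],a[4]; hi=3 → [-3,-2,0,1,7,6,5,8,3,2,4]
end: lo=3, hi=3; a = [-3,-2,0,1,7,6,5,8,3,2,4]

[-3,-2,0,1,7,6,5,8,3,2,4]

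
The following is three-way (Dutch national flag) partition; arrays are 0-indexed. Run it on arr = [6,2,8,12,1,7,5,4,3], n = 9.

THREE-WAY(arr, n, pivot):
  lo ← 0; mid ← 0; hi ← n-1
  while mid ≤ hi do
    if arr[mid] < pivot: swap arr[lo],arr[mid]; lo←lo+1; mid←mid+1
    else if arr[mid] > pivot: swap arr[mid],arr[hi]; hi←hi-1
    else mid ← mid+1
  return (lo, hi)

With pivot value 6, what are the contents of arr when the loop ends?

[2,3,4,1,5,6,7,12,8]

lo=0 mid=0 hi=8
6=6: mid=1
2<6: swap(0,1), lo=1 mid=2 ⇒ [2,6,8,12,1,7,5,4,3]
8>6: swap(2,8), hi=7 ⇒ [2,6,3,12,1,7,5,4,8]
3<6: swap(1,2), lo=2 mid=3 ⇒ [2,3,6,12,1,7,5,4,8]
12>6: swap(3,7), hi=6 ⇒ [2,3,6,4,1,7,5,12,8]
4<6: swap(2,3), lo=3 mid=4 ⇒ [2,3,4,6,1,7,5,12,8]
1<6: swap(3,4), lo=4 mid=5 ⇒ [2,3,4,1,6,7,5,12,8]
7>6: swap(5,6), hi=5 ⇒ [2,3,4,1,6,5,7,12,8]
5<6: swap(4,5), lo=5 mid=6 ⇒ [2,3,4,1,5,6,7,12,8]
done. lo=5 hi=5; arr=[2,3,4,1,5,6,7,12,8]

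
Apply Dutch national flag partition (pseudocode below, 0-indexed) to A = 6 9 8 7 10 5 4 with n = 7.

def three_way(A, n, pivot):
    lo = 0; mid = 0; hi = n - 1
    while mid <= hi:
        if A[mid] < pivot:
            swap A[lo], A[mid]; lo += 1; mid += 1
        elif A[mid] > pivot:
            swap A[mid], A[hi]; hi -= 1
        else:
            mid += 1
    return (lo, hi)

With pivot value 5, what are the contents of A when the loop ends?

4 5 7 10 8 9 6

lo=0 mid=0 hi=6
6>5: swap(0,6), hi=5 ⇒ 4 9 8 7 10 5 6
4<5: swap(0,0), lo=1 mid=1 ⇒ 4 9 8 7 10 5 6
9>5: swap(1,5), hi=4 ⇒ 4 5 8 7 10 9 6
5=5: mid=2
8>5: swap(2,4), hi=3 ⇒ 4 5 10 7 8 9 6
10>5: swap(2,3), hi=2 ⇒ 4 5 7 10 8 9 6
7>5: swap(2,2), hi=1 ⇒ 4 5 7 10 8 9 6
done. lo=1 hi=1; A=4 5 7 10 8 9 6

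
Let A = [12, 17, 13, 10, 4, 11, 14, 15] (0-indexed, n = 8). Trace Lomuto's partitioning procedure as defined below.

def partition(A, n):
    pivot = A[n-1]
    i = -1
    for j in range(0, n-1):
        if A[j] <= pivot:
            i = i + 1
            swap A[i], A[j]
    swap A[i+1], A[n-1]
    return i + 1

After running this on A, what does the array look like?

[12, 13, 10, 4, 11, 14, 15, 17]

pivot=15, i=-1
j=0: 12≤15, i=0, swap(0,0) ⇒ [12, 17, 13, 10, 4, 11, 14, 15]
j=1: 17>15, skip
j=2: 13≤15, i=1, swap(1,2) ⇒ [12, 13, 17, 10, 4, 11, 14, 15]
j=3: 10≤15, i=2, swap(2,3) ⇒ [12, 13, 10, 17, 4, 11, 14, 15]
j=4: 4≤15, i=3, swap(3,4) ⇒ [12, 13, 10, 4, 17, 11, 14, 15]
j=5: 11≤15, i=4, swap(4,5) ⇒ [12, 13, 10, 4, 11, 17, 14, 15]
j=6: 14≤15, i=5, swap(5,6) ⇒ [12, 13, 10, 4, 11, 14, 17, 15]
swap(6,7) ⇒ [12, 13, 10, 4, 11, 14, 15, 17]; return 6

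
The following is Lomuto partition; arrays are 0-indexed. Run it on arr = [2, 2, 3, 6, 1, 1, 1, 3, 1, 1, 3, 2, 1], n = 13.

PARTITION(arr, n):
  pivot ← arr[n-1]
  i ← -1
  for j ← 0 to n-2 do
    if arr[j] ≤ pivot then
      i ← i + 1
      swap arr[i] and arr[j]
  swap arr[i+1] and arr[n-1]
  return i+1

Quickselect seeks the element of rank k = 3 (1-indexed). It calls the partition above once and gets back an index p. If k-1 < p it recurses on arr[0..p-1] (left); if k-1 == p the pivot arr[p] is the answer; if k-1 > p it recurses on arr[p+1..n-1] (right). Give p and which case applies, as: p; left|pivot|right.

pivot = arr[12] = 1; i = -1
j=0: arr[0]=2 > 1 → no swap
j=1: arr[1]=2 > 1 → no swap
j=2: arr[2]=3 > 1 → no swap
j=3: arr[3]=6 > 1 → no swap
j=4: arr[4]=1 ≤ 1 → i=0, swap arr[0],arr[4] → [1, 2, 3, 6, 2, 1, 1, 3, 1, 1, 3, 2, 1]
j=5: arr[5]=1 ≤ 1 → i=1, swap arr[1],arr[5] → [1, 1, 3, 6, 2, 2, 1, 3, 1, 1, 3, 2, 1]
j=6: arr[6]=1 ≤ 1 → i=2, swap arr[2],arr[6] → [1, 1, 1, 6, 2, 2, 3, 3, 1, 1, 3, 2, 1]
j=7: arr[7]=3 > 1 → no swap
j=8: arr[8]=1 ≤ 1 → i=3, swap arr[3],arr[8] → [1, 1, 1, 1, 2, 2, 3, 3, 6, 1, 3, 2, 1]
j=9: arr[9]=1 ≤ 1 → i=4, swap arr[4],arr[9] → [1, 1, 1, 1, 1, 2, 3, 3, 6, 2, 3, 2, 1]
j=10: arr[10]=3 > 1 → no swap
j=11: arr[11]=2 > 1 → no swap
final swap arr[5],arr[12] → [1, 1, 1, 1, 1, 1, 3, 3, 6, 2, 3, 2, 2]; return 5
p = 5; k-1 = 2 < 5 ⇒ left

5; left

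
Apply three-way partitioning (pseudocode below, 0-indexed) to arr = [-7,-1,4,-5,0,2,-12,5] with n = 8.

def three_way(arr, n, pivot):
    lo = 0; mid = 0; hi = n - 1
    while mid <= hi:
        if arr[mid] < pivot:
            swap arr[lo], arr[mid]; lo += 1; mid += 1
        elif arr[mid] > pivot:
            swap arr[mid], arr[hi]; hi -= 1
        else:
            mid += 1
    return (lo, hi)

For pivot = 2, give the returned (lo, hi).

(5, 5)

pivot = 2; lo=0, mid=0, hi=7
arr[mid]=-7<2: swap arr[0],arr[0]; lo=1,mid=1 → [-7,-1,4,-5,0,2,-12,5]
arr[mid]=-1<2: swap arr[1],arr[1]; lo=2,mid=2 → [-7,-1,4,-5,0,2,-12,5]
arr[mid]=4>2: swap arr[2],arr[7]; hi=6 → [-7,-1,5,-5,0,2,-12,4]
arr[mid]=5>2: swap arr[2],arr[6]; hi=5 → [-7,-1,-12,-5,0,2,5,4]
arr[mid]=-12<2: swap arr[2],arr[2]; lo=3,mid=3 → [-7,-1,-12,-5,0,2,5,4]
arr[mid]=-5<2: swap arr[3],arr[3]; lo=4,mid=4 → [-7,-1,-12,-5,0,2,5,4]
arr[mid]=0<2: swap arr[4],arr[4]; lo=5,mid=5 → [-7,-1,-12,-5,0,2,5,4]
arr[mid]=2=2: mid=6
end: lo=5, hi=5; arr = [-7,-1,-12,-5,0,2,5,4]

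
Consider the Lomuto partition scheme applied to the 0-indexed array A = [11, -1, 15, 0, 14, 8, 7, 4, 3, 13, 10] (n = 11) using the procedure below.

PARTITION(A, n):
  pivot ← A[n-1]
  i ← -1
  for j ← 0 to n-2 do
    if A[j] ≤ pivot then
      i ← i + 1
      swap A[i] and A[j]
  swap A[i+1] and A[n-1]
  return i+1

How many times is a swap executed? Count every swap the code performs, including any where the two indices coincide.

7

pivot=10, i=-1
j=0: 11>10, skip
j=1: -1≤10, i=0, swap(0,1) ⇒ [-1, 11, 15, 0, 14, 8, 7, 4, 3, 13, 10]
j=2: 15>10, skip
j=3: 0≤10, i=1, swap(1,3) ⇒ [-1, 0, 15, 11, 14, 8, 7, 4, 3, 13, 10]
j=4: 14>10, skip
j=5: 8≤10, i=2, swap(2,5) ⇒ [-1, 0, 8, 11, 14, 15, 7, 4, 3, 13, 10]
j=6: 7≤10, i=3, swap(3,6) ⇒ [-1, 0, 8, 7, 14, 15, 11, 4, 3, 13, 10]
j=7: 4≤10, i=4, swap(4,7) ⇒ [-1, 0, 8, 7, 4, 15, 11, 14, 3, 13, 10]
j=8: 3≤10, i=5, swap(5,8) ⇒ [-1, 0, 8, 7, 4, 3, 11, 14, 15, 13, 10]
j=9: 13>10, skip
swap(6,10) ⇒ [-1, 0, 8, 7, 4, 3, 10, 14, 15, 13, 11]; return 6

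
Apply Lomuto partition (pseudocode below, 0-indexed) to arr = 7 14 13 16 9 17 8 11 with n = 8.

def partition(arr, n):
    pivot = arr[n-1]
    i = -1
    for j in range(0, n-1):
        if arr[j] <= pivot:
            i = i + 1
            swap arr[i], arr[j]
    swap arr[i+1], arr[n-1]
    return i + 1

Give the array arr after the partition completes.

7 9 8 11 14 17 13 16

pivot=11, i=-1
j=0: 7≤11, i=0, swap(0,0) ⇒ 7 14 13 16 9 17 8 11
j=1: 14>11, skip
j=2: 13>11, skip
j=3: 16>11, skip
j=4: 9≤11, i=1, swap(1,4) ⇒ 7 9 13 16 14 17 8 11
j=5: 17>11, skip
j=6: 8≤11, i=2, swap(2,6) ⇒ 7 9 8 16 14 17 13 11
swap(3,7) ⇒ 7 9 8 11 14 17 13 16; return 3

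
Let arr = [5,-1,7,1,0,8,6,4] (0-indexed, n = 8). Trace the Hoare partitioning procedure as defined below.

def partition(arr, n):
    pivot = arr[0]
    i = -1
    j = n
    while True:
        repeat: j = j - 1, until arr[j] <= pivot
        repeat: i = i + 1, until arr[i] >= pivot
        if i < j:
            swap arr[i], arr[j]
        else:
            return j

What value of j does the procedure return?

pivot = arr[0] = 5; i = -1, j = 8
j→7 (arr[7]=4≤5), i→0 (arr[0]=5≥5); i<j, swap → [4,-1,7,1,0,8,6,5]
j→4 (arr[4]=0≤5), i→2 (arr[2]=7≥5); i<j, swap → [4,-1,0,1,7,8,6,5]
j→3, i→4; i≥j, return j=3. arr = [4,-1,0,1,7,8,6,5]

3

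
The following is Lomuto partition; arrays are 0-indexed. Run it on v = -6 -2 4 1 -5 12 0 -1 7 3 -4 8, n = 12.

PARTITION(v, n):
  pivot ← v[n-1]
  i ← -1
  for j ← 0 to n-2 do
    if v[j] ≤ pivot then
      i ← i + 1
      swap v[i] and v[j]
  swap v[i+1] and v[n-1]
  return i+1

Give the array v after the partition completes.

pivot=8, i=-1
j=0: -6≤8, i=0, swap(0,0) ⇒ -6 -2 4 1 -5 12 0 -1 7 3 -4 8
j=1: -2≤8, i=1, swap(1,1) ⇒ -6 -2 4 1 -5 12 0 -1 7 3 -4 8
j=2: 4≤8, i=2, swap(2,2) ⇒ -6 -2 4 1 -5 12 0 -1 7 3 -4 8
j=3: 1≤8, i=3, swap(3,3) ⇒ -6 -2 4 1 -5 12 0 -1 7 3 -4 8
j=4: -5≤8, i=4, swap(4,4) ⇒ -6 -2 4 1 -5 12 0 -1 7 3 -4 8
j=5: 12>8, skip
j=6: 0≤8, i=5, swap(5,6) ⇒ -6 -2 4 1 -5 0 12 -1 7 3 -4 8
j=7: -1≤8, i=6, swap(6,7) ⇒ -6 -2 4 1 -5 0 -1 12 7 3 -4 8
j=8: 7≤8, i=7, swap(7,8) ⇒ -6 -2 4 1 -5 0 -1 7 12 3 -4 8
j=9: 3≤8, i=8, swap(8,9) ⇒ -6 -2 4 1 -5 0 -1 7 3 12 -4 8
j=10: -4≤8, i=9, swap(9,10) ⇒ -6 -2 4 1 -5 0 -1 7 3 -4 12 8
swap(10,11) ⇒ -6 -2 4 1 -5 0 -1 7 3 -4 8 12; return 10

-6 -2 4 1 -5 0 -1 7 3 -4 8 12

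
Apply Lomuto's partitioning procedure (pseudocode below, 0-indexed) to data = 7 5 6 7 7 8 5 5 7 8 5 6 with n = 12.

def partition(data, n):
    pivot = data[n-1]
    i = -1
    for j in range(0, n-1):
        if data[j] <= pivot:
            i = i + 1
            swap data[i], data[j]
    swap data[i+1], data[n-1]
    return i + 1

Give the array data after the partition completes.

pivot = data[11] = 6; i = -1
j=0: data[0]=7 > 6 → no swap
j=1: data[1]=5 ≤ 6 → i=0, swap data[0],data[1] → 5 7 6 7 7 8 5 5 7 8 5 6
j=2: data[2]=6 ≤ 6 → i=1, swap data[1],data[2] → 5 6 7 7 7 8 5 5 7 8 5 6
j=3: data[3]=7 > 6 → no swap
j=4: data[4]=7 > 6 → no swap
j=5: data[5]=8 > 6 → no swap
j=6: data[6]=5 ≤ 6 → i=2, swap data[2],data[6] → 5 6 5 7 7 8 7 5 7 8 5 6
j=7: data[7]=5 ≤ 6 → i=3, swap data[3],data[7] → 5 6 5 5 7 8 7 7 7 8 5 6
j=8: data[8]=7 > 6 → no swap
j=9: data[9]=8 > 6 → no swap
j=10: data[10]=5 ≤ 6 → i=4, swap data[4],data[10] → 5 6 5 5 5 8 7 7 7 8 7 6
final swap data[5],data[11] → 5 6 5 5 5 6 7 7 7 8 7 8; return 5

5 6 5 5 5 6 7 7 7 8 7 8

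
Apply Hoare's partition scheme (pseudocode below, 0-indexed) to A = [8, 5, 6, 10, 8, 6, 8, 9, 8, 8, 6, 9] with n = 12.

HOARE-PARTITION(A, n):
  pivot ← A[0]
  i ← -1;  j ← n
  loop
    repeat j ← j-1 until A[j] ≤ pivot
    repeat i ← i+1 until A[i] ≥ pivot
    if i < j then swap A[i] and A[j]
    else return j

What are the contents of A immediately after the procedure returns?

[6, 5, 6, 8, 8, 6, 8, 9, 8, 10, 8, 9]

pivot = A[0] = 8; i = -1, j = 12
j→10 (A[10]=6≤8), i→0 (A[0]=8≥8); i<j, swap → [6, 5, 6, 10, 8, 6, 8, 9, 8, 8, 8, 9]
j→9 (A[9]=8≤8), i→3 (A[3]=10≥8); i<j, swap → [6, 5, 6, 8, 8, 6, 8, 9, 8, 10, 8, 9]
j→8 (A[8]=8≤8), i→4 (A[4]=8≥8); i<j, swap → [6, 5, 6, 8, 8, 6, 8, 9, 8, 10, 8, 9]
j→6, i→6; i≥j, return j=6. A = [6, 5, 6, 8, 8, 6, 8, 9, 8, 10, 8, 9]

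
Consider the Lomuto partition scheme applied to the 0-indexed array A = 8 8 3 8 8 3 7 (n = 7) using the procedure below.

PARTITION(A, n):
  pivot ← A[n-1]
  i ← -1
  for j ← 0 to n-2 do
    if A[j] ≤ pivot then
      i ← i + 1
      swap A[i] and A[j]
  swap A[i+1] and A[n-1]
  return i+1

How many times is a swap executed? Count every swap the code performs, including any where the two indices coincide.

pivot=7, i=-1
j=0: 8>7, skip
j=1: 8>7, skip
j=2: 3≤7, i=0, swap(0,2) ⇒ 3 8 8 8 8 3 7
j=3: 8>7, skip
j=4: 8>7, skip
j=5: 3≤7, i=1, swap(1,5) ⇒ 3 3 8 8 8 8 7
swap(2,6) ⇒ 3 3 7 8 8 8 8; return 2

3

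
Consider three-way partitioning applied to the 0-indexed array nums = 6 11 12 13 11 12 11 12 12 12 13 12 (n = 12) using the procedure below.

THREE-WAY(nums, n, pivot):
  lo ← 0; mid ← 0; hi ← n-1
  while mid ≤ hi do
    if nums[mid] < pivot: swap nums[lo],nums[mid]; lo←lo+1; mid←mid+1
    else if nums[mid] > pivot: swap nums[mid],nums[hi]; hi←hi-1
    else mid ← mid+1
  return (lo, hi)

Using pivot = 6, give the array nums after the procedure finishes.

6 12 13 11 12 11 12 12 12 13 12 11

pivot = 6; lo=0, mid=0, hi=11
nums[mid]=6=6: mid=1
nums[mid]=11>6: swap nums[1],nums[11]; hi=10 → 6 12 12 13 11 12 11 12 12 12 13 11
nums[mid]=12>6: swap nums[1],nums[10]; hi=9 → 6 13 12 13 11 12 11 12 12 12 12 11
nums[mid]=13>6: swap nums[1],nums[9]; hi=8 → 6 12 12 13 11 12 11 12 12 13 12 11
nums[mid]=12>6: swap nums[1],nums[8]; hi=7 → 6 12 12 13 11 12 11 12 12 13 12 11
nums[mid]=12>6: swap nums[1],nums[7]; hi=6 → 6 12 12 13 11 12 11 12 12 13 12 11
nums[mid]=12>6: swap nums[1],nums[6]; hi=5 → 6 11 12 13 11 12 12 12 12 13 12 11
nums[mid]=11>6: swap nums[1],nums[5]; hi=4 → 6 12 12 13 11 11 12 12 12 13 12 11
nums[mid]=12>6: swap nums[1],nums[4]; hi=3 → 6 11 12 13 12 11 12 12 12 13 12 11
nums[mid]=11>6: swap nums[1],nums[3]; hi=2 → 6 13 12 11 12 11 12 12 12 13 12 11
nums[mid]=13>6: swap nums[1],nums[2]; hi=1 → 6 12 13 11 12 11 12 12 12 13 12 11
nums[mid]=12>6: swap nums[1],nums[1]; hi=0 → 6 12 13 11 12 11 12 12 12 13 12 11
end: lo=0, hi=0; nums = 6 12 13 11 12 11 12 12 12 13 12 11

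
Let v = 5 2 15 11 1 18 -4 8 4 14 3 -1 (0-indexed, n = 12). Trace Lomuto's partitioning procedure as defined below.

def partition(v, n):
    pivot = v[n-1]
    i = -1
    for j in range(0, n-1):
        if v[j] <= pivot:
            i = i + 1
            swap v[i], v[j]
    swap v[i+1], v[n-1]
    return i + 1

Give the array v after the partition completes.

pivot=-1, i=-1
j=0: 5>-1, skip
j=1: 2>-1, skip
j=2: 15>-1, skip
j=3: 11>-1, skip
j=4: 1>-1, skip
j=5: 18>-1, skip
j=6: -4≤-1, i=0, swap(0,6) ⇒ -4 2 15 11 1 18 5 8 4 14 3 -1
j=7: 8>-1, skip
j=8: 4>-1, skip
j=9: 14>-1, skip
j=10: 3>-1, skip
swap(1,11) ⇒ -4 -1 15 11 1 18 5 8 4 14 3 2; return 1

-4 -1 15 11 1 18 5 8 4 14 3 2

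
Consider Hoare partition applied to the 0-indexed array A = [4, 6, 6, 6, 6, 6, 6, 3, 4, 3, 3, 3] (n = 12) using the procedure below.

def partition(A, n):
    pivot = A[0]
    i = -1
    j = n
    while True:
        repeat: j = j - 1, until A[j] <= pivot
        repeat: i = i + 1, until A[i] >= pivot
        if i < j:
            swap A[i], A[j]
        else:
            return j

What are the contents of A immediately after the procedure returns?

pivot = A[0] = 4; i = -1, j = 12
j→11 (A[11]=3≤4), i→0 (A[0]=4≥4); i<j, swap → [3, 6, 6, 6, 6, 6, 6, 3, 4, 3, 3, 4]
j→10 (A[10]=3≤4), i→1 (A[1]=6≥4); i<j, swap → [3, 3, 6, 6, 6, 6, 6, 3, 4, 3, 6, 4]
j→9 (A[9]=3≤4), i→2 (A[2]=6≥4); i<j, swap → [3, 3, 3, 6, 6, 6, 6, 3, 4, 6, 6, 4]
j→8 (A[8]=4≤4), i→3 (A[3]=6≥4); i<j, swap → [3, 3, 3, 4, 6, 6, 6, 3, 6, 6, 6, 4]
j→7 (A[7]=3≤4), i→4 (A[4]=6≥4); i<j, swap → [3, 3, 3, 4, 3, 6, 6, 6, 6, 6, 6, 4]
j→4, i→5; i≥j, return j=4. A = [3, 3, 3, 4, 3, 6, 6, 6, 6, 6, 6, 4]

[3, 3, 3, 4, 3, 6, 6, 6, 6, 6, 6, 4]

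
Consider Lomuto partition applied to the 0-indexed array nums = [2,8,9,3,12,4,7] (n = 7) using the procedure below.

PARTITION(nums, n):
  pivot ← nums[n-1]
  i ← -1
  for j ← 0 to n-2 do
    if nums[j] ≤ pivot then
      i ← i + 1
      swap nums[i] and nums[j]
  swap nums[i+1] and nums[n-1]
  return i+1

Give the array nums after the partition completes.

pivot=7, i=-1
j=0: 2≤7, i=0, swap(0,0) ⇒ [2,8,9,3,12,4,7]
j=1: 8>7, skip
j=2: 9>7, skip
j=3: 3≤7, i=1, swap(1,3) ⇒ [2,3,9,8,12,4,7]
j=4: 12>7, skip
j=5: 4≤7, i=2, swap(2,5) ⇒ [2,3,4,8,12,9,7]
swap(3,6) ⇒ [2,3,4,7,12,9,8]; return 3

[2,3,4,7,12,9,8]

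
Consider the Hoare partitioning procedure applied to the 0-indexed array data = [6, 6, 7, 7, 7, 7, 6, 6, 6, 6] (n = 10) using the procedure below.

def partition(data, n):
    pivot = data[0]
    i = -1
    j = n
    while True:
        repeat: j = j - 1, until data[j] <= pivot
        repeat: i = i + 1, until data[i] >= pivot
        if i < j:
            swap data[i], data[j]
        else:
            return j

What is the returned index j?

3

pivot = data[0] = 6; i = -1, j = 10
j→9 (data[9]=6≤6), i→0 (data[0]=6≥6); i<j, swap → [6, 6, 7, 7, 7, 7, 6, 6, 6, 6]
j→8 (data[8]=6≤6), i→1 (data[1]=6≥6); i<j, swap → [6, 6, 7, 7, 7, 7, 6, 6, 6, 6]
j→7 (data[7]=6≤6), i→2 (data[2]=7≥6); i<j, swap → [6, 6, 6, 7, 7, 7, 6, 7, 6, 6]
j→6 (data[6]=6≤6), i→3 (data[3]=7≥6); i<j, swap → [6, 6, 6, 6, 7, 7, 7, 7, 6, 6]
j→3, i→4; i≥j, return j=3. data = [6, 6, 6, 6, 7, 7, 7, 7, 6, 6]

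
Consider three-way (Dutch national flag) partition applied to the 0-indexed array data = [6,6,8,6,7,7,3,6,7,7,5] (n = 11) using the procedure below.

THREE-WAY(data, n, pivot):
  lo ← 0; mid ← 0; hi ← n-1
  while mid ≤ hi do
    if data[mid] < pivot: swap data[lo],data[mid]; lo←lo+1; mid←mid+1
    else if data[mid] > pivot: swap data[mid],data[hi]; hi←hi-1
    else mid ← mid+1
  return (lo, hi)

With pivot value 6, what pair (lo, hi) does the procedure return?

(2, 5)

pivot = 6; lo=0, mid=0, hi=10
data[mid]=6=6: mid=1
data[mid]=6=6: mid=2
data[mid]=8>6: swap data[2],data[10]; hi=9 → [6,6,5,6,7,7,3,6,7,7,8]
data[mid]=5<6: swap data[0],data[2]; lo=1,mid=3 → [5,6,6,6,7,7,3,6,7,7,8]
data[mid]=6=6: mid=4
data[mid]=7>6: swap data[4],data[9]; hi=8 → [5,6,6,6,7,7,3,6,7,7,8]
data[mid]=7>6: swap data[4],data[8]; hi=7 → [5,6,6,6,7,7,3,6,7,7,8]
data[mid]=7>6: swap data[4],data[7]; hi=6 → [5,6,6,6,6,7,3,7,7,7,8]
data[mid]=6=6: mid=5
data[mid]=7>6: swap data[5],data[6]; hi=5 → [5,6,6,6,6,3,7,7,7,7,8]
data[mid]=3<6: swap data[1],data[5]; lo=2,mid=6 → [5,3,6,6,6,6,7,7,7,7,8]
end: lo=2, hi=5; data = [5,3,6,6,6,6,7,7,7,7,8]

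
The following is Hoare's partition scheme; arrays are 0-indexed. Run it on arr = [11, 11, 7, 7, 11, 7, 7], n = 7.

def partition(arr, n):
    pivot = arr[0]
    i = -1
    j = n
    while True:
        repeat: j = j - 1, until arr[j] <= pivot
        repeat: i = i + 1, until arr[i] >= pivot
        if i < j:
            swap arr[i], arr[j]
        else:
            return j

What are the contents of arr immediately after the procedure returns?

[7, 7, 7, 7, 11, 11, 11]

pivot = arr[0] = 11; i = -1, j = 7
j→6 (arr[6]=7≤11), i→0 (arr[0]=11≥11); i<j, swap → [7, 11, 7, 7, 11, 7, 11]
j→5 (arr[5]=7≤11), i→1 (arr[1]=11≥11); i<j, swap → [7, 7, 7, 7, 11, 11, 11]
j→4, i→4; i≥j, return j=4. arr = [7, 7, 7, 7, 11, 11, 11]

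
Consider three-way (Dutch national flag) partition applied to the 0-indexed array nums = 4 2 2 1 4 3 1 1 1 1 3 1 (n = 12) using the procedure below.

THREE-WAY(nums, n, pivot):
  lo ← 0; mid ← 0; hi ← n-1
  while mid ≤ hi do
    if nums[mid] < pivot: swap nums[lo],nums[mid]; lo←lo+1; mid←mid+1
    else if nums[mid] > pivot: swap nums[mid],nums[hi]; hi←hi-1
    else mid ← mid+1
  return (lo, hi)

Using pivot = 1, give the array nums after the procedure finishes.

1 1 1 1 1 1 3 4 2 3 2 4

pivot = 1; lo=0, mid=0, hi=11
nums[mid]=4>1: swap nums[0],nums[11]; hi=10 → 1 2 2 1 4 3 1 1 1 1 3 4
nums[mid]=1=1: mid=1
nums[mid]=2>1: swap nums[1],nums[10]; hi=9 → 1 3 2 1 4 3 1 1 1 1 2 4
nums[mid]=3>1: swap nums[1],nums[9]; hi=8 → 1 1 2 1 4 3 1 1 1 3 2 4
nums[mid]=1=1: mid=2
nums[mid]=2>1: swap nums[2],nums[8]; hi=7 → 1 1 1 1 4 3 1 1 2 3 2 4
nums[mid]=1=1: mid=3
nums[mid]=1=1: mid=4
nums[mid]=4>1: swap nums[4],nums[7]; hi=6 → 1 1 1 1 1 3 1 4 2 3 2 4
nums[mid]=1=1: mid=5
nums[mid]=3>1: swap nums[5],nums[6]; hi=5 → 1 1 1 1 1 1 3 4 2 3 2 4
nums[mid]=1=1: mid=6
end: lo=0, hi=5; nums = 1 1 1 1 1 1 3 4 2 3 2 4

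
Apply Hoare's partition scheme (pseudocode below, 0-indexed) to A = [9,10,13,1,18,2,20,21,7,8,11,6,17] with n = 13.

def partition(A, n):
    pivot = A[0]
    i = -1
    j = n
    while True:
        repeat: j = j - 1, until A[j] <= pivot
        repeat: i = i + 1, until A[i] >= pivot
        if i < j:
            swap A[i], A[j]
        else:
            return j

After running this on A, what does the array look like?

pivot = A[0] = 9; i = -1, j = 13
j→11 (A[11]=6≤9), i→0 (A[0]=9≥9); i<j, swap → [6,10,13,1,18,2,20,21,7,8,11,9,17]
j→9 (A[9]=8≤9), i→1 (A[1]=10≥9); i<j, swap → [6,8,13,1,18,2,20,21,7,10,11,9,17]
j→8 (A[8]=7≤9), i→2 (A[2]=13≥9); i<j, swap → [6,8,7,1,18,2,20,21,13,10,11,9,17]
j→5 (A[5]=2≤9), i→4 (A[4]=18≥9); i<j, swap → [6,8,7,1,2,18,20,21,13,10,11,9,17]
j→4, i→5; i≥j, return j=4. A = [6,8,7,1,2,18,20,21,13,10,11,9,17]

[6,8,7,1,2,18,20,21,13,10,11,9,17]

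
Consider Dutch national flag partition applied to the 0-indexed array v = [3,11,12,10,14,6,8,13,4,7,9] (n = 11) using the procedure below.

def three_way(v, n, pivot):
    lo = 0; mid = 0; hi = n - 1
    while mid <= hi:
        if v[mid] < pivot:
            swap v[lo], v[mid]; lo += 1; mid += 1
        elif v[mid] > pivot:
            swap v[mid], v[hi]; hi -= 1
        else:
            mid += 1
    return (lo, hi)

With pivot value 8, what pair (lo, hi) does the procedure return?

(4, 4)

pivot = 8; lo=0, mid=0, hi=10
v[mid]=3<8: swap v[0],v[0]; lo=1,mid=1 → [3,11,12,10,14,6,8,13,4,7,9]
v[mid]=11>8: swap v[1],v[10]; hi=9 → [3,9,12,10,14,6,8,13,4,7,11]
v[mid]=9>8: swap v[1],v[9]; hi=8 → [3,7,12,10,14,6,8,13,4,9,11]
v[mid]=7<8: swap v[1],v[1]; lo=2,mid=2 → [3,7,12,10,14,6,8,13,4,9,11]
v[mid]=12>8: swap v[2],v[8]; hi=7 → [3,7,4,10,14,6,8,13,12,9,11]
v[mid]=4<8: swap v[2],v[2]; lo=3,mid=3 → [3,7,4,10,14,6,8,13,12,9,11]
v[mid]=10>8: swap v[3],v[7]; hi=6 → [3,7,4,13,14,6,8,10,12,9,11]
v[mid]=13>8: swap v[3],v[6]; hi=5 → [3,7,4,8,14,6,13,10,12,9,11]
v[mid]=8=8: mid=4
v[mid]=14>8: swap v[4],v[5]; hi=4 → [3,7,4,8,6,14,13,10,12,9,11]
v[mid]=6<8: swap v[3],v[4]; lo=4,mid=5 → [3,7,4,6,8,14,13,10,12,9,11]
end: lo=4, hi=4; v = [3,7,4,6,8,14,13,10,12,9,11]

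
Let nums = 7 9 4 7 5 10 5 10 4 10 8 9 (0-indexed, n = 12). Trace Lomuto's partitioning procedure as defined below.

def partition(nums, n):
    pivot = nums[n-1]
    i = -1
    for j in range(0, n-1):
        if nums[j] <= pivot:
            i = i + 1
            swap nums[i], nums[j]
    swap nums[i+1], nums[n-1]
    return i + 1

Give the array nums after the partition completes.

pivot = nums[11] = 9; i = -1
j=0: nums[0]=7 ≤ 9 → i=0, swap nums[0],nums[0] (no change) → 7 9 4 7 5 10 5 10 4 10 8 9
j=1: nums[1]=9 ≤ 9 → i=1, swap nums[1],nums[1] (no change) → 7 9 4 7 5 10 5 10 4 10 8 9
j=2: nums[2]=4 ≤ 9 → i=2, swap nums[2],nums[2] (no change) → 7 9 4 7 5 10 5 10 4 10 8 9
j=3: nums[3]=7 ≤ 9 → i=3, swap nums[3],nums[3] (no change) → 7 9 4 7 5 10 5 10 4 10 8 9
j=4: nums[4]=5 ≤ 9 → i=4, swap nums[4],nums[4] (no change) → 7 9 4 7 5 10 5 10 4 10 8 9
j=5: nums[5]=10 > 9 → no swap
j=6: nums[6]=5 ≤ 9 → i=5, swap nums[5],nums[6] → 7 9 4 7 5 5 10 10 4 10 8 9
j=7: nums[7]=10 > 9 → no swap
j=8: nums[8]=4 ≤ 9 → i=6, swap nums[6],nums[8] → 7 9 4 7 5 5 4 10 10 10 8 9
j=9: nums[9]=10 > 9 → no swap
j=10: nums[10]=8 ≤ 9 → i=7, swap nums[7],nums[10] → 7 9 4 7 5 5 4 8 10 10 10 9
final swap nums[8],nums[11] → 7 9 4 7 5 5 4 8 9 10 10 10; return 8

7 9 4 7 5 5 4 8 9 10 10 10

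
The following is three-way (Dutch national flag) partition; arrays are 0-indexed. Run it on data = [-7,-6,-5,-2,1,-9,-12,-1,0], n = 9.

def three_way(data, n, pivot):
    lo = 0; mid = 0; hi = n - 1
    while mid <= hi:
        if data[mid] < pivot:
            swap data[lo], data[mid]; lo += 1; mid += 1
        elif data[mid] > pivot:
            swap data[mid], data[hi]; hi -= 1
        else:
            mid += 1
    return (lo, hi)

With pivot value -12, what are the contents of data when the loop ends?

pivot = -12; lo=0, mid=0, hi=8
data[mid]=-7>-12: swap data[0],data[8]; hi=7 → [0,-6,-5,-2,1,-9,-12,-1,-7]
data[mid]=0>-12: swap data[0],data[7]; hi=6 → [-1,-6,-5,-2,1,-9,-12,0,-7]
data[mid]=-1>-12: swap data[0],data[6]; hi=5 → [-12,-6,-5,-2,1,-9,-1,0,-7]
data[mid]=-12=-12: mid=1
data[mid]=-6>-12: swap data[1],data[5]; hi=4 → [-12,-9,-5,-2,1,-6,-1,0,-7]
data[mid]=-9>-12: swap data[1],data[4]; hi=3 → [-12,1,-5,-2,-9,-6,-1,0,-7]
data[mid]=1>-12: swap data[1],data[3]; hi=2 → [-12,-2,-5,1,-9,-6,-1,0,-7]
data[mid]=-2>-12: swap data[1],data[2]; hi=1 → [-12,-5,-2,1,-9,-6,-1,0,-7]
data[mid]=-5>-12: swap data[1],data[1]; hi=0 → [-12,-5,-2,1,-9,-6,-1,0,-7]
end: lo=0, hi=0; data = [-12,-5,-2,1,-9,-6,-1,0,-7]

[-12,-5,-2,1,-9,-6,-1,0,-7]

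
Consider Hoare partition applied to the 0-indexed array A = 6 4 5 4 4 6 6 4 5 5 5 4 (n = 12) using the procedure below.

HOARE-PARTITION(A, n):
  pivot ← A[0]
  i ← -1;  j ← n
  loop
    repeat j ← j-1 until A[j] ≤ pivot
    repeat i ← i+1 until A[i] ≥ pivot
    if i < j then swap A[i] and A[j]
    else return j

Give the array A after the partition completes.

pivot=6
j stops at 11 (4), i stops at 0 (6); swap ⇒ 4 4 5 4 4 6 6 4 5 5 5 6
j stops at 10 (5), i stops at 5 (6); swap ⇒ 4 4 5 4 4 5 6 4 5 5 6 6
j stops at 9 (5), i stops at 6 (6); swap ⇒ 4 4 5 4 4 5 5 4 5 6 6 6
j stops at 8, i stops at 9; i≥j ⇒ return 8. A=4 4 5 4 4 5 5 4 5 6 6 6

4 4 5 4 4 5 5 4 5 6 6 6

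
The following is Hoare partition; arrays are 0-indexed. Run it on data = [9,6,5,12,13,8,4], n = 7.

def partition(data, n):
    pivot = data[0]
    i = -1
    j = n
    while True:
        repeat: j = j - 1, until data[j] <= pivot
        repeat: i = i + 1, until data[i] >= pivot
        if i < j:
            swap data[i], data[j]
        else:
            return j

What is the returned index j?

pivot=9
j stops at 6 (4), i stops at 0 (9); swap ⇒ [4,6,5,12,13,8,9]
j stops at 5 (8), i stops at 3 (12); swap ⇒ [4,6,5,8,13,12,9]
j stops at 3, i stops at 4; i≥j ⇒ return 3. data=[4,6,5,8,13,12,9]

3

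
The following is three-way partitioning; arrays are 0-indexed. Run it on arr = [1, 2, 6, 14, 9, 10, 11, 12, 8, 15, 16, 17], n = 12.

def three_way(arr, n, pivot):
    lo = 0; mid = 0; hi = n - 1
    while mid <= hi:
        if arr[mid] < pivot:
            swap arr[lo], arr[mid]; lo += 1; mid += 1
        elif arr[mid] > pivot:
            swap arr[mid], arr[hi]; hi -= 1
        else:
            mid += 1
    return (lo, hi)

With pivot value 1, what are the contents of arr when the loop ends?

pivot = 1; lo=0, mid=0, hi=11
arr[mid]=1=1: mid=1
arr[mid]=2>1: swap arr[1],arr[11]; hi=10 → [1, 17, 6, 14, 9, 10, 11, 12, 8, 15, 16, 2]
arr[mid]=17>1: swap arr[1],arr[10]; hi=9 → [1, 16, 6, 14, 9, 10, 11, 12, 8, 15, 17, 2]
arr[mid]=16>1: swap arr[1],arr[9]; hi=8 → [1, 15, 6, 14, 9, 10, 11, 12, 8, 16, 17, 2]
arr[mid]=15>1: swap arr[1],arr[8]; hi=7 → [1, 8, 6, 14, 9, 10, 11, 12, 15, 16, 17, 2]
arr[mid]=8>1: swap arr[1],arr[7]; hi=6 → [1, 12, 6, 14, 9, 10, 11, 8, 15, 16, 17, 2]
arr[mid]=12>1: swap arr[1],arr[6]; hi=5 → [1, 11, 6, 14, 9, 10, 12, 8, 15, 16, 17, 2]
arr[mid]=11>1: swap arr[1],arr[5]; hi=4 → [1, 10, 6, 14, 9, 11, 12, 8, 15, 16, 17, 2]
arr[mid]=10>1: swap arr[1],arr[4]; hi=3 → [1, 9, 6, 14, 10, 11, 12, 8, 15, 16, 17, 2]
arr[mid]=9>1: swap arr[1],arr[3]; hi=2 → [1, 14, 6, 9, 10, 11, 12, 8, 15, 16, 17, 2]
arr[mid]=14>1: swap arr[1],arr[2]; hi=1 → [1, 6, 14, 9, 10, 11, 12, 8, 15, 16, 17, 2]
arr[mid]=6>1: swap arr[1],arr[1]; hi=0 → [1, 6, 14, 9, 10, 11, 12, 8, 15, 16, 17, 2]
end: lo=0, hi=0; arr = [1, 6, 14, 9, 10, 11, 12, 8, 15, 16, 17, 2]

[1, 6, 14, 9, 10, 11, 12, 8, 15, 16, 17, 2]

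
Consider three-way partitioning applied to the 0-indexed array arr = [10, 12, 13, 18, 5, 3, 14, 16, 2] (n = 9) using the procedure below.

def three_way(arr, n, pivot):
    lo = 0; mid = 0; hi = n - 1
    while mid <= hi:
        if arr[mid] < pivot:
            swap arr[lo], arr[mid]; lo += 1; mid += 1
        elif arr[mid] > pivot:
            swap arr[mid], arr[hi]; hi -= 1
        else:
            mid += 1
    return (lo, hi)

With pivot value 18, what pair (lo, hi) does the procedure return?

pivot = 18; lo=0, mid=0, hi=8
arr[mid]=10<18: swap arr[0],arr[0]; lo=1,mid=1 → [10, 12, 13, 18, 5, 3, 14, 16, 2]
arr[mid]=12<18: swap arr[1],arr[1]; lo=2,mid=2 → [10, 12, 13, 18, 5, 3, 14, 16, 2]
arr[mid]=13<18: swap arr[2],arr[2]; lo=3,mid=3 → [10, 12, 13, 18, 5, 3, 14, 16, 2]
arr[mid]=18=18: mid=4
arr[mid]=5<18: swap arr[3],arr[4]; lo=4,mid=5 → [10, 12, 13, 5, 18, 3, 14, 16, 2]
arr[mid]=3<18: swap arr[4],arr[5]; lo=5,mid=6 → [10, 12, 13, 5, 3, 18, 14, 16, 2]
arr[mid]=14<18: swap arr[5],arr[6]; lo=6,mid=7 → [10, 12, 13, 5, 3, 14, 18, 16, 2]
arr[mid]=16<18: swap arr[6],arr[7]; lo=7,mid=8 → [10, 12, 13, 5, 3, 14, 16, 18, 2]
arr[mid]=2<18: swap arr[7],arr[8]; lo=8,mid=9 → [10, 12, 13, 5, 3, 14, 16, 2, 18]
end: lo=8, hi=8; arr = [10, 12, 13, 5, 3, 14, 16, 2, 18]

(8, 8)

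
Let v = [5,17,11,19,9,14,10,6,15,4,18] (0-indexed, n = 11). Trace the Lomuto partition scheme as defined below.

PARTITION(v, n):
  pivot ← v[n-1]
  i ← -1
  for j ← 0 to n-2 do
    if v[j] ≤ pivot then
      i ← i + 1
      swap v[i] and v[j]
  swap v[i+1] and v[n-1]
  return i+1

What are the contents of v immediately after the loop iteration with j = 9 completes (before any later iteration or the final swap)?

pivot = v[10] = 18; i = -1
j=0: v[0]=5 ≤ 18 → i=0, swap v[0],v[0] (no change) → [5,17,11,19,9,14,10,6,15,4,18]
j=1: v[1]=17 ≤ 18 → i=1, swap v[1],v[1] (no change) → [5,17,11,19,9,14,10,6,15,4,18]
j=2: v[2]=11 ≤ 18 → i=2, swap v[2],v[2] (no change) → [5,17,11,19,9,14,10,6,15,4,18]
j=3: v[3]=19 > 18 → no swap
j=4: v[4]=9 ≤ 18 → i=3, swap v[3],v[4] → [5,17,11,9,19,14,10,6,15,4,18]
j=5: v[5]=14 ≤ 18 → i=4, swap v[4],v[5] → [5,17,11,9,14,19,10,6,15,4,18]
j=6: v[6]=10 ≤ 18 → i=5, swap v[5],v[6] → [5,17,11,9,14,10,19,6,15,4,18]
j=7: v[7]=6 ≤ 18 → i=6, swap v[6],v[7] → [5,17,11,9,14,10,6,19,15,4,18]
j=8: v[8]=15 ≤ 18 → i=7, swap v[7],v[8] → [5,17,11,9,14,10,6,15,19,4,18]
j=9: v[9]=4 ≤ 18 → i=8, swap v[8],v[9] → [5,17,11,9,14,10,6,15,4,19,18]
(after j=9) v = [5,17,11,9,14,10,6,15,4,19,18]

[5,17,11,9,14,10,6,15,4,19,18]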